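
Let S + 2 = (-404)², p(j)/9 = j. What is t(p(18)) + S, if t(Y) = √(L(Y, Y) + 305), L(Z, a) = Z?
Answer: 163214 + √467 ≈ 1.6324e+5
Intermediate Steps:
p(j) = 9*j
t(Y) = √(305 + Y) (t(Y) = √(Y + 305) = √(305 + Y))
S = 163214 (S = -2 + (-404)² = -2 + 163216 = 163214)
t(p(18)) + S = √(305 + 9*18) + 163214 = √(305 + 162) + 163214 = √467 + 163214 = 163214 + √467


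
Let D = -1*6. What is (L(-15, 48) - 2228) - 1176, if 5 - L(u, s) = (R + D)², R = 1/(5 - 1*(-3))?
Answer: -219745/64 ≈ -3433.5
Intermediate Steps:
R = ⅛ (R = 1/(5 + 3) = 1/8 = ⅛ ≈ 0.12500)
D = -6
L(u, s) = -1889/64 (L(u, s) = 5 - (⅛ - 6)² = 5 - (-47/8)² = 5 - 1*2209/64 = 5 - 2209/64 = -1889/64)
(L(-15, 48) - 2228) - 1176 = (-1889/64 - 2228) - 1176 = -144481/64 - 1176 = -219745/64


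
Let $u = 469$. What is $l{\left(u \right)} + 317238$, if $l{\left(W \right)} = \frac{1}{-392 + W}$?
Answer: $\frac{24427327}{77} \approx 3.1724 \cdot 10^{5}$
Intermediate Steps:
$l{\left(u \right)} + 317238 = \frac{1}{-392 + 469} + 317238 = \frac{1}{77} + 317238 = \frac{24427327}{77}$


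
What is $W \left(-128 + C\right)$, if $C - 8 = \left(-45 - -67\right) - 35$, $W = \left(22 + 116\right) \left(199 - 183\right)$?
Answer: $-293664$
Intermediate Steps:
$W = 2208$ ($W = 138 \cdot 16 = 2208$)
$C = -5$ ($C = 8 - 13 = -5$)
$W \left(-128 + C\right) = 2208 \left(-128 - 5\right) = 2208 \left(-133\right) = -293664$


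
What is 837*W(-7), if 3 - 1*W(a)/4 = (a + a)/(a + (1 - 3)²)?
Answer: -5580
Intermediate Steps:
W(a) = 12 - 8*a/(4 + a) (W(a) = 12 - 4*(a + a)/(a + (1 - 3)²) = 12 - 4*2*a/(a + (-2)²) = 12 - 4*2*a/(a + 4) = 12 - 4*2*a/(4 + a) = 12 - 8*a/(4 + a))
837*W(-7) = 837*(4*(12 - 7)/(4 - 7)) = 837*(4*5/(-3)) = 837*(4*(-⅓)*5) = 837*(-20/3) = -5580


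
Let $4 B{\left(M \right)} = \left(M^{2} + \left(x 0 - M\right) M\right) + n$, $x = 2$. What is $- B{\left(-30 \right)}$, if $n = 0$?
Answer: $0$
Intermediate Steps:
$B{\left(M \right)} = 0$ ($B{\left(M \right)} = \frac{\left(M^{2} + \left(2 \cdot 0 - M\right) M\right) + 0}{4} = \frac{\left(M^{2} + \left(0 - M\right) M\right) + 0}{4} = \frac{\left(M^{2} + - M M\right) + 0}{4} = \frac{\left(M^{2} - M^{2}\right) + 0}{4} = \frac{0 + 0}{4} = \frac{1}{4} \cdot 0 = 0$)
$- B{\left(-30 \right)} = \left(-1\right) 0 = 0$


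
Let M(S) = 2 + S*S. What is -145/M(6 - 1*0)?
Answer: -145/38 ≈ -3.8158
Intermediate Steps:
M(S) = 2 + S²
-145/M(6 - 1*0) = -145/(2 + (6 - 1*0)²) = -145/(2 + (6 + 0)²) = -145/(2 + 6²) = -145/(2 + 36) = -145/38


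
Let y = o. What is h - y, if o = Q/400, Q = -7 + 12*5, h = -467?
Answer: -186853/400 ≈ -467.13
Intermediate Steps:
Q = 53 (Q = -7 + 60 = 53)
o = 53/400 ≈ 0.13250
y = 53/400 ≈ 0.13250
h - y = -467 - 1*53/400 = -467 - 53/400 = -186853/400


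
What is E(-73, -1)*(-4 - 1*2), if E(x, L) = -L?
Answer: -6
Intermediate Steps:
E(-73, -1)*(-4 - 1*2) = (-1*(-1))*(-4 - 1*2) = 1*(-4 - 2) = 1*(-6) = -6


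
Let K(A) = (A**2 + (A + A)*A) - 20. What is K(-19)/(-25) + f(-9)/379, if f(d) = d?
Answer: -403102/9475 ≈ -42.544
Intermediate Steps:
K(A) = -20 + 3*A**2 (K(A) = (A**2 + (2*A)*A) - 20 = (A**2 + 2*A**2) - 20 = 3*A**2 - 20 = -20 + 3*A**2)
K(-19)/(-25) + f(-9)/379 = (-20 + 3*(-19)**2)/(-25) - 9/379 = (-20 + 3*361)*(-1/25) - 9*1/379 = (-20 + 1083)*(-1/25) - 9/379 = 1063*(-1/25) - 9/379 = -1063/25 - 9/379 = -403102/9475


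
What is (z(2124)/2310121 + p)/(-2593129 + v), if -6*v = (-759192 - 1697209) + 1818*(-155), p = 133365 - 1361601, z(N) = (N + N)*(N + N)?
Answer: 17024134386312/29617098020543 ≈ 0.57481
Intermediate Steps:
z(N) = 4*N² (z(N) = (2*N)*(2*N) = 4*N²)
p = -1228236
v = 2738191/6 (v = -((-759192 - 1697209) + 1818*(-155))/6 = -(-2456401 - 281790)/6 = -⅙*(-2738191) = 2738191/6 ≈ 4.5637e+5)
(z(2124)/2310121 + p)/(-2593129 + v) = ((4*2124²)/2310121 - 1228236)/(-2593129 + 2738191/6) = ((4*4511376)*(1/2310121) - 1228236)/(-12820583/6) = (18045504*(1/2310121) - 1228236)*(-6/12820583) = (18045504/2310121 - 1228236)*(-6/12820583) = -2837355731052/2310121*(-6/12820583) = 17024134386312/29617098020543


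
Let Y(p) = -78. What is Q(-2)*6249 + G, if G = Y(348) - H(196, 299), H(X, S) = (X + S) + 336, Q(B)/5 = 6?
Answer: 186561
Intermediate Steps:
Q(B) = 30 (Q(B) = 5*6 = 30)
H(X, S) = 336 + S + X (H(X, S) = (S + X) + 336 = 336 + S + X)
G = -909 (G = -78 - (336 + 299 + 196) = -78 - 1*831 = -78 - 831 = -909)
Q(-2)*6249 + G = 30*6249 - 909 = 187470 - 909 = 186561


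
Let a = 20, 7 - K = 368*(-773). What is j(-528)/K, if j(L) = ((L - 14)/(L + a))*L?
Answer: -6504/3284347 ≈ -0.0019803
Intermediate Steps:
K = 284471 (K = 7 - 368*(-773) = 7 - 1*(-284464) = 7 + 284464 = 284471)
j(L) = L*(-14 + L)/(20 + L) (j(L) = ((L - 14)/(L + 20))*L = ((-14 + L)/(20 + L))*L = L*(-14 + L)/(20 + L))
j(-528)/K = -528*(-14 - 528)/(20 - 528)/284471 = -528*(-542)/(-508)*(1/284471) = -528*(-1/508)*(-542)*(1/284471) = -71544/127*1/284471 = -6504/3284347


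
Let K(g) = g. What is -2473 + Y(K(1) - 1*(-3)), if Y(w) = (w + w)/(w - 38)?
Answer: -42045/17 ≈ -2473.2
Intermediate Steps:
Y(w) = 2*w/(-38 + w) (Y(w) = (2*w)/(-38 + w) = 2*w/(-38 + w))
-2473 + Y(K(1) - 1*(-3)) = -2473 + 2*(1 - 1*(-3))/(-38 + (1 - 1*(-3))) = -2473 + 2*(1 + 3)/(-38 + (1 + 3)) = -2473 + 2*4/(-38 + 4) = -2473 + 2*4/(-34) = -2473 + 2*4*(-1/34) = -2473 - 4/17 = -42045/17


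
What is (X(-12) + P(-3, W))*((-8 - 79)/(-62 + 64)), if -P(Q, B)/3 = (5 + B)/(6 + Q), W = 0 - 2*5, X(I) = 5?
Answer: -435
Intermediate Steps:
W = -10 (W = 0 - 10 = -10)
P(Q, B) = -3*(5 + B)/(6 + Q)
(X(-12) + P(-3, W))*((-8 - 79)/(-62 + 64)) = (5 + 3*(-5 - 1*(-10))/(6 - 3))*((-8 - 79)/(-62 + 64)) = (5 + 3*(-5 + 10)/3)*(-87/2) = (5 + 3*(⅓)*5)*(-87*½) = (5 + 5)*(-87/2) = 10*(-87/2) = -435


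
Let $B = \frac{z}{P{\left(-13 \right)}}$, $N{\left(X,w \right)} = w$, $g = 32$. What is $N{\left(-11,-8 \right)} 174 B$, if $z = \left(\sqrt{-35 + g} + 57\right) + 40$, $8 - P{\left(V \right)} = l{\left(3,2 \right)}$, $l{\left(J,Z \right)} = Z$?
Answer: $-22504 - 232 i \sqrt{3} \approx -22504.0 - 401.84 i$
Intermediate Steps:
$P{\left(V \right)} = 6$ ($P{\left(V \right)} = 8 - 2 = 6$)
$z = 97 + i \sqrt{3}$ ($z = \left(\sqrt{-35 + 32} + 57\right) + 40 = \left(\sqrt{-3} + 57\right) + 40 = \left(i \sqrt{3} + 57\right) + 40 = \left(57 + i \sqrt{3}\right) + 40 = 97 + i \sqrt{3} \approx 97.0 + 1.732 i$)
$B = \frac{97}{6} + \frac{i \sqrt{3}}{6}$ ($B = \frac{97 + i \sqrt{3}}{6} = \left(97 + i \sqrt{3}\right) \frac{1}{6} = \frac{97}{6} + \frac{i \sqrt{3}}{6} \approx 16.167 + 0.28868 i$)
$N{\left(-11,-8 \right)} 174 B = \left(-8\right) 174 \left(\frac{97}{6} + \frac{i \sqrt{3}}{6}\right) = - 1392 \left(\frac{97}{6} + \frac{i \sqrt{3}}{6}\right) = -22504 - 232 i \sqrt{3}$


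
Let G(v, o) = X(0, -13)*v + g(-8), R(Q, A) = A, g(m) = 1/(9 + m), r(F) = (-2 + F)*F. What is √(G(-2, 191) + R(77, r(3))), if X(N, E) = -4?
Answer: 2*√3 ≈ 3.4641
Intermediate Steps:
r(F) = F*(-2 + F)
G(v, o) = 1 - 4*v (G(v, o) = -4*v + 1/(9 - 8) = -4*v + 1/1 = -4*v + 1 = 1 - 4*v)
√(G(-2, 191) + R(77, r(3))) = √((1 - 4*(-2)) + 3*(-2 + 3)) = √((1 + 8) + 3*1) = √(9 + 3) = √12 = 2*√3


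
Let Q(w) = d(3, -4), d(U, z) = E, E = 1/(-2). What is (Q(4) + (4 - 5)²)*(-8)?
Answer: -4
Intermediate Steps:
E = -½ ≈ -0.50000
d(U, z) = -½
Q(w) = -½
(Q(4) + (4 - 5)²)*(-8) = (-½ + (4 - 5)²)*(-8) = (-½ + (-1)²)*(-8) = (-½ + 1)*(-8) = (½)*(-8) = -4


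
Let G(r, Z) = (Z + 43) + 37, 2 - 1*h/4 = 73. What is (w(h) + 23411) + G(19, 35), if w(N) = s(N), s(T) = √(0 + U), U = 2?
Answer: 23526 + √2 ≈ 23527.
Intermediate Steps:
h = -284 (h = 8 - 4*73 = 8 - 292 = -284)
G(r, Z) = 80 + Z (G(r, Z) = (43 + Z) + 37 = 80 + Z)
s(T) = √2 (s(T) = √(0 + 2) = √2)
w(N) = √2
(w(h) + 23411) + G(19, 35) = (√2 + 23411) + (80 + 35) = (23411 + √2) + 115 = 23526 + √2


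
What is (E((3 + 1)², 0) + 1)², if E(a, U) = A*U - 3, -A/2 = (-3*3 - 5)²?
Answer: 4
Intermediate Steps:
A = -392 (A = -2*(-3*3 - 5)² = -2*(-9 - 5)² = -2*(-14)² = -2*196 = -392)
E(a, U) = -3 - 392*U (E(a, U) = -392*U - 3 = -3 - 392*U)
(E((3 + 1)², 0) + 1)² = ((-3 - 392*0) + 1)² = ((-3 + 0) + 1)² = (-3 + 1)² = (-2)² = 4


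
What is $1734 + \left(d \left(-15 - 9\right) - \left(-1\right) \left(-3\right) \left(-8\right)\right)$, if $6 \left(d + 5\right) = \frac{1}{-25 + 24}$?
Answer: $1882$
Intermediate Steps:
$d = - \frac{31}{6}$ ($d = -5 + \frac{1}{6 \left(-25 + 24\right)} = -5 + \frac{1}{6 \left(-1\right)} = -5 + \frac{1}{6} \left(-1\right) = -5 - \frac{1}{6} = - \frac{31}{6} \approx -5.1667$)
$1734 + \left(d \left(-15 - 9\right) - \left(-1\right) \left(-3\right) \left(-8\right)\right) = 1734 - \left(\frac{31 \left(-15 - 9\right)}{6} + \left(-1\right) \left(-3\right) \left(-8\right)\right) = 1734 - \left(-124 + 3 \left(-8\right)\right) = 1734 + \left(124 - -24\right) = 1734 + \left(124 + 24\right) = 1734 + 148 = 1882$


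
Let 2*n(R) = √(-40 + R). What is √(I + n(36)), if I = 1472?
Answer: √(1472 + I) ≈ 38.367 + 0.013*I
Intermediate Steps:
n(R) = √(-40 + R)/2
√(I + n(36)) = √(1472 + √(-40 + 36)/2) = √(1472 + √(-4)/2) = √(1472 + (2*I)/2) = √(1472 + I)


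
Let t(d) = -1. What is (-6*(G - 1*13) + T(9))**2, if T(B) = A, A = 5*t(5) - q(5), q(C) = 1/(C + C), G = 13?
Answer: 2601/100 ≈ 26.010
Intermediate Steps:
q(C) = 1/(2*C)
A = -51/10 (A = 5*(-1) - 1/(2*5) = -5 - 1/(2*5) = -5 - 1*1/10 = -5 - 1/10 = -51/10 ≈ -5.1000)
T(B) = -51/10
(-6*(G - 1*13) + T(9))**2 = (-6*(13 - 1*13) - 51/10)**2 = (-6*(13 - 13) - 51/10)**2 = (-6*0 - 51/10)**2 = (0 - 51/10)**2 = (-51/10)**2 = 2601/100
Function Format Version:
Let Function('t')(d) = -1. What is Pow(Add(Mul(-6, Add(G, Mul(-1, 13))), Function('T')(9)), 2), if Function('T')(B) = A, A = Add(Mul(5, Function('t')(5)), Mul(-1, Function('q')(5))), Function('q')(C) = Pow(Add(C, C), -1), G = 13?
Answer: Rational(2601, 100) ≈ 26.010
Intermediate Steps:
Function('q')(C) = Mul(Rational(1, 2), Pow(C, -1)) (Function('q')(C) = Pow(Mul(2, C), -1) = Mul(Rational(1, 2), Pow(C, -1)))
A = Rational(-51, 10) (A = Add(Mul(5, -1), Mul(-1, Mul(Rational(1, 2), Pow(5, -1)))) = Add(-5, Mul(-1, Mul(Rational(1, 2), Rational(1, 5)))) = Add(-5, Mul(-1, Rational(1, 10))) = Add(-5, Rational(-1, 10)) = Rational(-51, 10) ≈ -5.1000)
Function('T')(B) = Rational(-51, 10)
Pow(Add(Mul(-6, Add(G, Mul(-1, 13))), Function('T')(9)), 2) = Pow(Add(Mul(-6, Add(13, Mul(-1, 13))), Rational(-51, 10)), 2) = Pow(Add(Mul(-6, Add(13, -13)), Rational(-51, 10)), 2) = Pow(Add(Mul(-6, 0), Rational(-51, 10)), 2) = Pow(Add(0, Rational(-51, 10)), 2) = Pow(Rational(-51, 10), 2) = Rational(2601, 100)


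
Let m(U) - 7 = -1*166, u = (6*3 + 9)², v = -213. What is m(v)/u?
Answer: -53/243 ≈ -0.21811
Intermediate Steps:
u = 729 (u = (18 + 9)² = 27² = 729)
m(U) = -159 (m(U) = 7 - 1*166 = 7 - 166 = -159)
m(v)/u = -159/729 = -159*1/729 = -53/243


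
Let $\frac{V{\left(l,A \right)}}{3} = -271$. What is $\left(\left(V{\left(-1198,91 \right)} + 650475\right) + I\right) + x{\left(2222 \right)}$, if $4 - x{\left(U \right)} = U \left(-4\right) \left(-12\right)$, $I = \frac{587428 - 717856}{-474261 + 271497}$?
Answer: $\frac{9175250839}{16897} \approx 5.4301 \cdot 10^{5}$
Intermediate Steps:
$V{\left(l,A \right)} = -813$ ($V{\left(l,A \right)} = 3 \left(-271\right) = -813$)
$I = \frac{10869}{16897}$ ($I = - \frac{130428}{-202764} = \left(-130428\right) \left(- \frac{1}{202764}\right) = \frac{10869}{16897} \approx 0.64325$)
$x{\left(U \right)} = 4 - 48 U$ ($x{\left(U \right)} = 4 - U \left(-4\right) \left(-12\right) = 4 - - 4 U \left(-12\right) = 4 - 48 U$)
$\left(\left(V{\left(-1198,91 \right)} + 650475\right) + I\right) + x{\left(2222 \right)} = \left(\left(-813 + 650475\right) + \frac{10869}{16897}\right) + \left(4 - 106656\right) = \left(649662 + \frac{10869}{16897}\right) + \left(4 - 106656\right) = \frac{10977349683}{16897} - 106652 = \frac{9175250839}{16897}$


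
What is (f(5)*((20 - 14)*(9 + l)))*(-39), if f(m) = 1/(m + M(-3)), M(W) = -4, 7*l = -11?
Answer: -12168/7 ≈ -1738.3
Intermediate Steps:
l = -11/7 (l = (⅐)*(-11) = -11/7 ≈ -1.5714)
f(m) = 1/(-4 + m) (f(m) = 1/(m - 4) = 1/(-4 + m))
(f(5)*((20 - 14)*(9 + l)))*(-39) = (((20 - 14)*(9 - 11/7))/(-4 + 5))*(-39) = ((6*(52/7))/1)*(-39) = (1*(312/7))*(-39) = (312/7)*(-39) = -12168/7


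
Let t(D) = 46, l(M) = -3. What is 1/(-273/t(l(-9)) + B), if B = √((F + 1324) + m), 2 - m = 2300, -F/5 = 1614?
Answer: -1794/2744519 - 4232*I*√2261/19211633 ≈ -0.00065367 - 0.010474*I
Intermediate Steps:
F = -8070 (F = -5*1614 = -8070)
m = -2298 (m = 2 - 1*2300 = 2 - 2300 = -2298)
B = 2*I*√2261 (B = √((-8070 + 1324) - 2298) = √(-6746 - 2298) = √(-9044) = 2*I*√2261 ≈ 95.1*I)
1/(-273/t(l(-9)) + B) = 1/(-273/46 + 2*I*√2261)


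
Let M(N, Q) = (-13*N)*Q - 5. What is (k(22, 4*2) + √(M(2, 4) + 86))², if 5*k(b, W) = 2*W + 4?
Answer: (4 + I*√23)² ≈ -7.0 + 38.367*I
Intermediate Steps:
M(N, Q) = -5 - 13*N*Q (M(N, Q) = -13*N*Q - 5 = -5 - 13*N*Q)
k(b, W) = ⅘ + 2*W/5 (k(b, W) = (2*W + 4)/5 = (4 + 2*W)/5 = ⅘ + 2*W/5)
(k(22, 4*2) + √(M(2, 4) + 86))² = ((⅘ + 2*(4*2)/5) + √((-5 - 13*2*4) + 86))² = ((⅘ + (⅖)*8) + √((-5 - 104) + 86))² = ((⅘ + 16/5) + √(-109 + 86))² = (4 + √(-23))² = (4 + I*√23)²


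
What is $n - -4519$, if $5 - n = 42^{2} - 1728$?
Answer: $4488$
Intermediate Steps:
$n = -31$ ($n = 5 - \left(42^{2} - 1728\right) = 5 - \left(1764 - 1728\right) = 5 - 36 = -31$)
$n - -4519 = -31 - -4519 = -31 + 4519 = 4488$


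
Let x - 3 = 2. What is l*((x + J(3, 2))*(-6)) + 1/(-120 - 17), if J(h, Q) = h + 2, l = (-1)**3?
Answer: 8219/137 ≈ 59.993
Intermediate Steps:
x = 5 (x = 3 + 2 = 5)
l = -1
J(h, Q) = 2 + h
l*((x + J(3, 2))*(-6)) + 1/(-120 - 17) = -(5 + (2 + 3))*(-6) + 1/(-120 - 17) = -(5 + 5)*(-6) + 1/(-137) = -10*(-6) - 1/137 = -1*(-60) - 1/137 = 60 - 1/137 = 8219/137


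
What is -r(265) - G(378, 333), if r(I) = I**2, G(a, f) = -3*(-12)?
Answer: -70261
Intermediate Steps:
G(a, f) = 36
-r(265) - G(378, 333) = -1*265**2 - 1*36 = -1*70225 - 36 = -70225 - 36 = -70261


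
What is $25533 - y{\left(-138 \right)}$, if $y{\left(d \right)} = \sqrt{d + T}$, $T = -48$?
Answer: $25533 - i \sqrt{186} \approx 25533.0 - 13.638 i$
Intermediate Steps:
$y{\left(d \right)} = \sqrt{-48 + d}$ ($y{\left(d \right)} = \sqrt{d - 48} = \sqrt{-48 + d}$)
$25533 - y{\left(-138 \right)} = 25533 - \sqrt{-48 - 138} = 25533 - \sqrt{-186} = 25533 - i \sqrt{186}$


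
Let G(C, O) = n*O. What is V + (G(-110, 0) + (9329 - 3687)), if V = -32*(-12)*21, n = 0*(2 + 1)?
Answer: 13706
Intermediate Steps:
n = 0 (n = 0*3 = 0)
G(C, O) = 0 (G(C, O) = 0*O = 0)
V = 8064 (V = 384*21 = 8064)
V + (G(-110, 0) + (9329 - 3687)) = 8064 + (0 + (9329 - 3687)) = 8064 + (0 + 5642) = 8064 + 5642 = 13706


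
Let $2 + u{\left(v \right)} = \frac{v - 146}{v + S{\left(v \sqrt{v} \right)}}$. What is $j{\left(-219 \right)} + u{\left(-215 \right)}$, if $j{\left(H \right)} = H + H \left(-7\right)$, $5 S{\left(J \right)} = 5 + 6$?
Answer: $\frac{73567}{56} \approx 1313.7$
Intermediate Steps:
$S{\left(J \right)} = \frac{11}{5}$ ($S{\left(J \right)} = \frac{5 + 6}{5} = \frac{1}{5} \cdot 11 = \frac{11}{5}$)
$u{\left(v \right)} = -2 + \frac{-146 + v}{\frac{11}{5} + v}$ ($u{\left(v \right)} = -2 + \frac{v - 146}{v + \frac{11}{5}} = -2 + \frac{-146 + v}{\frac{11}{5} + v}$)
$j{\left(H \right)} = - 6 H$ ($j{\left(H \right)} = H - 7 H = - 6 H$)
$j{\left(-219 \right)} + u{\left(-215 \right)} = \left(-6\right) \left(-219\right) + \frac{-752 - -1075}{11 + 5 \left(-215\right)} = 1314 + \frac{-752 + 1075}{11 - 1075} = 1314 + \frac{1}{-1064} \cdot 323 = 1314 - \frac{17}{56} = \frac{73567}{56}$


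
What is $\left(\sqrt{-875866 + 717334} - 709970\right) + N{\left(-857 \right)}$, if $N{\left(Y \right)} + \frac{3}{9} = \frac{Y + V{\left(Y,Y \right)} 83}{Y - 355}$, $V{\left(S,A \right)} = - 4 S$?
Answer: $- \frac{860767711}{1212} + 2 i \sqrt{39633} \approx -7.102 \cdot 10^{5} + 398.16 i$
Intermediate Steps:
$N{\left(Y \right)} = - \frac{1}{3} - \frac{331 Y}{-355 + Y}$ ($N{\left(Y \right)} = - \frac{1}{3} + \frac{Y + - 4 Y 83}{Y - 355} = - \frac{1}{3} + \frac{Y - 332 Y}{-355 + Y} = - \frac{1}{3} + \frac{\left(-331\right) Y}{-355 + Y} = - \frac{1}{3} - \frac{331 Y}{-355 + Y}$)
$\left(\sqrt{-875866 + 717334} - 709970\right) + N{\left(-857 \right)} = \left(\sqrt{-875866 + 717334} - 709970\right) + \frac{71 \left(5 - -11998\right)}{3 \left(-355 - 857\right)} = \left(\sqrt{-158532} - 709970\right) + \frac{71 \left(5 + 11998\right)}{3 \left(-1212\right)} = \left(2 i \sqrt{39633} - 709970\right) + \frac{71}{3} \left(- \frac{1}{1212}\right) 12003 = \left(-709970 + 2 i \sqrt{39633}\right) - \frac{284071}{1212} = - \frac{860767711}{1212} + 2 i \sqrt{39633}$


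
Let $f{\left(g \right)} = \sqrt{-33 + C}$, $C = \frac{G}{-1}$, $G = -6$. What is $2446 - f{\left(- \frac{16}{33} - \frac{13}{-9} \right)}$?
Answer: $2446 - 3 i \sqrt{3} \approx 2446.0 - 5.1962 i$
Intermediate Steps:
$C = 6$ ($C = - \frac{6}{-1} = \left(-6\right) \left(-1\right) = 6$)
$f{\left(g \right)} = 3 i \sqrt{3}$ ($f{\left(g \right)} = \sqrt{-33 + 6} = \sqrt{-27} = 3 i \sqrt{3}$)
$2446 - f{\left(- \frac{16}{33} - \frac{13}{-9} \right)} = 2446 - 3 i \sqrt{3}$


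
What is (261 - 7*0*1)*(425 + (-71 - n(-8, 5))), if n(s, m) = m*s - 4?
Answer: 103878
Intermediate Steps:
n(s, m) = -4 + m*s
(261 - 7*0*1)*(425 + (-71 - n(-8, 5))) = (261 - 7*0*1)*(425 + (-71 - (-4 + 5*(-8)))) = (261 + 0*1)*(425 + (-71 - (-4 - 40))) = (261 + 0)*(425 + (-71 - 1*(-44))) = 261*(425 + (-71 + 44)) = 261*(425 - 27) = 261*398 = 103878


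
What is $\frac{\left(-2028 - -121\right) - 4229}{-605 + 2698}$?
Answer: $- \frac{472}{161} \approx -2.9317$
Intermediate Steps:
$\frac{\left(-2028 - -121\right) - 4229}{-605 + 2698} = \frac{\left(-2028 + 121\right) - 4229}{2093} = \left(-1907 - 4229\right) \frac{1}{2093} = \left(-6136\right) \frac{1}{2093} = - \frac{472}{161}$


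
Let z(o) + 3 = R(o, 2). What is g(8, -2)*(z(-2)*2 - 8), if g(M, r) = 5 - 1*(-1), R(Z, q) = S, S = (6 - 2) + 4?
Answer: 12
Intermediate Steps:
S = 8 (S = 4 + 4 = 8)
R(Z, q) = 8
g(M, r) = 6 (g(M, r) = 5 + 1 = 6)
z(o) = 5 (z(o) = -3 + 8 = 5)
g(8, -2)*(z(-2)*2 - 8) = 6*(5*2 - 8) = 6*(10 - 8) = 6*2 = 12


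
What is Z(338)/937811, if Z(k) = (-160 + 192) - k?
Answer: -306/937811 ≈ -0.00032629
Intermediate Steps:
Z(k) = 32 - k
Z(338)/937811 = (32 - 1*338)/937811 = (32 - 338)*(1/937811) = -306*1/937811 = -306/937811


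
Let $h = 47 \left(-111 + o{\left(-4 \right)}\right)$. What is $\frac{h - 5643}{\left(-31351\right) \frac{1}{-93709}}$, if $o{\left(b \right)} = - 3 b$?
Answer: $- \frac{964827864}{31351} \approx -30775.0$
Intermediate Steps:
$h = -4653$ ($h = 47 \left(-111 - -12\right) = 47 \left(-111 + 12\right) = 47 \left(-99\right) = -4653$)
$\frac{h - 5643}{\left(-31351\right) \frac{1}{-93709}} = \frac{-4653 - 5643}{\left(-31351\right) \frac{1}{-93709}} = - \frac{10296}{\left(-31351\right) \left(- \frac{1}{93709}\right)} = - \frac{10296}{\frac{31351}{93709}} = \left(-10296\right) \frac{93709}{31351} = - \frac{964827864}{31351}$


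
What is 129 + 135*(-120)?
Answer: -16071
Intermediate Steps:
129 + 135*(-120) = 129 - 16200 = -16071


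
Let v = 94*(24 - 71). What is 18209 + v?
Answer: 13791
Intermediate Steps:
v = -4418 (v = 94*(-47) = -4418)
18209 + v = 18209 - 4418 = 13791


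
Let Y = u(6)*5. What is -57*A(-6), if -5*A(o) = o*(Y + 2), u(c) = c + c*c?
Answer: -72504/5 ≈ -14501.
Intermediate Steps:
u(c) = c + c**2
Y = 210 (Y = (6*(1 + 6))*5 = (6*7)*5 = 42*5 = 210)
A(o) = -212*o/5 (A(o) = -o*(210 + 2)/5 = -o*212/5 = -212*o/5)
-57*A(-6) = -(-12084)*(-6)/5 = -57*1272/5 = -72504/5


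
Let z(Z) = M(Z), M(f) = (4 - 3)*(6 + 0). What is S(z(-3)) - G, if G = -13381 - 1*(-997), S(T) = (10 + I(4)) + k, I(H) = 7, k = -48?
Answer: 12353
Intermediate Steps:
M(f) = 6 (M(f) = 1*6 = 6)
z(Z) = 6
S(T) = -31 (S(T) = (10 + 7) - 48 = 17 - 48 = -31)
G = -12384 (G = -13381 + 997 = -12384)
S(z(-3)) - G = -31 - 1*(-12384) = -31 + 12384 = 12353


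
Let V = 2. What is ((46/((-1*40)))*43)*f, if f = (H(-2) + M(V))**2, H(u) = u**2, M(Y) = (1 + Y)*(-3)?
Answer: -4945/4 ≈ -1236.3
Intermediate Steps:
M(Y) = -3 - 3*Y
f = 25 (f = ((-2)**2 + (-3 - 3*2))**2 = (4 + (-3 - 6))**2 = (4 - 9)**2 = (-5)**2 = 25)
((46/((-1*40)))*43)*f = ((46/((-1*40)))*43)*25 = ((46/(-40))*43)*25 = ((46*(-1/40))*43)*25 = -23/20*43*25 = -989/20*25 = -4945/4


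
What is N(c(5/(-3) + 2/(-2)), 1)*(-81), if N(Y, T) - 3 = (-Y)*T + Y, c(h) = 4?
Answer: -243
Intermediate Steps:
N(Y, T) = 3 + Y - T*Y (N(Y, T) = 3 + ((-Y)*T + Y) = 3 + (-T*Y + Y) = 3 + (Y - T*Y) = 3 + Y - T*Y)
N(c(5/(-3) + 2/(-2)), 1)*(-81) = (3 + 4 - 1*1*4)*(-81) = (3 + 4 - 4)*(-81) = 3*(-81) = -243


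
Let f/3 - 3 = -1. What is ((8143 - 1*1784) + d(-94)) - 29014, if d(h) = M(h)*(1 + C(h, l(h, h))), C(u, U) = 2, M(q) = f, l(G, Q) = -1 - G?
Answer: -22637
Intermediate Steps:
f = 6 (f = 9 + 3*(-1) = 9 - 3 = 6)
M(q) = 6
d(h) = 18 (d(h) = 6*(1 + 2) = 6*3 = 18)
((8143 - 1*1784) + d(-94)) - 29014 = ((8143 - 1*1784) + 18) - 29014 = ((8143 - 1784) + 18) - 29014 = (6359 + 18) - 29014 = 6377 - 29014 = -22637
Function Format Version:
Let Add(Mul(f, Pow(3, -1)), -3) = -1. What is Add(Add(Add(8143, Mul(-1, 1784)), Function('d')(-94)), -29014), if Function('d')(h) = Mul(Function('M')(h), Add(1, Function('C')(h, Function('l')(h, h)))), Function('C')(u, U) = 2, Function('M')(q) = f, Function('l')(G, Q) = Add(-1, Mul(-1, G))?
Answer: -22637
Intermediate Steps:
f = 6 (f = Add(9, Mul(3, -1)) = Add(9, -3) = 6)
Function('M')(q) = 6
Function('d')(h) = 18 (Function('d')(h) = Mul(6, Add(1, 2)) = Mul(6, 3) = 18)
Add(Add(Add(8143, Mul(-1, 1784)), Function('d')(-94)), -29014) = Add(Add(Add(8143, Mul(-1, 1784)), 18), -29014) = Add(Add(Add(8143, -1784), 18), -29014) = Add(Add(6359, 18), -29014) = Add(6377, -29014) = -22637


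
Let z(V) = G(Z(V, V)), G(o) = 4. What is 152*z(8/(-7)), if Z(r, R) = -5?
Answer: 608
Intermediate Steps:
z(V) = 4
152*z(8/(-7)) = 152*4 = 608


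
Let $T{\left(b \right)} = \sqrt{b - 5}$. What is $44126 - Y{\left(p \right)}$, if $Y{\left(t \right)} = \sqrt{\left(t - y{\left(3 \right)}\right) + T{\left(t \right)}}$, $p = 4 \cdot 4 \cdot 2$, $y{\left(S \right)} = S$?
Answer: $44126 - \sqrt{29 + 3 \sqrt{3}} \approx 44120.0$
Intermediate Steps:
$p = 32$ ($p = 16 \cdot 2 = 32$)
$T{\left(b \right)} = \sqrt{-5 + b}$
$Y{\left(t \right)} = \sqrt{-3 + t + \sqrt{-5 + t}}$ ($Y{\left(t \right)} = \sqrt{\left(t - 3\right) + \sqrt{-5 + t}} = \sqrt{\left(-3 + t\right) + \sqrt{-5 + t}} = \sqrt{-3 + t + \sqrt{-5 + t}}$)
$44126 - Y{\left(p \right)} = 44126 - \sqrt{-3 + 32 + \sqrt{-5 + 32}} = 44126 - \sqrt{-3 + 32 + \sqrt{27}} = 44126 - \sqrt{-3 + 32 + 3 \sqrt{3}} = 44126 - \sqrt{29 + 3 \sqrt{3}}$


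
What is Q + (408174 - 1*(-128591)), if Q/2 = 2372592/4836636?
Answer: 216345138977/403053 ≈ 5.3677e+5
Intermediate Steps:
Q = 395432/403053 (Q = 2*(2372592/4836636) = 2*(2372592*(1/4836636)) = 2*(197716/403053) = 395432/403053 ≈ 0.98109)
Q + (408174 - 1*(-128591)) = 395432/403053 + (408174 - 1*(-128591)) = 395432/403053 + (408174 + 128591) = 395432/403053 + 536765 = 216345138977/403053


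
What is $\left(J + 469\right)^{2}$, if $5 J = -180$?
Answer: $187489$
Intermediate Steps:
$J = -36$ ($J = \frac{1}{5} \left(-180\right) = -36$)
$\left(J + 469\right)^{2} = \left(-36 + 469\right)^{2} = 433^{2} = 187489$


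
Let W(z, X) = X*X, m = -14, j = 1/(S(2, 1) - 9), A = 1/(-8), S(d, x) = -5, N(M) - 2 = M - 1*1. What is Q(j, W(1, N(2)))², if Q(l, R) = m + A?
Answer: 12769/64 ≈ 199.52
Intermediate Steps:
N(M) = 1 + M (N(M) = 2 + (M - 1*1) = 2 + (M - 1) = 2 + (-1 + M) = 1 + M)
A = -⅛ ≈ -0.12500
j = -1/14 (j = 1/(-5 - 9) = 1/(-14) = -1/14 ≈ -0.071429)
W(z, X) = X²
Q(l, R) = -113/8 (Q(l, R) = -14 - ⅛ = -113/8)
Q(j, W(1, N(2)))² = (-113/8)² = 12769/64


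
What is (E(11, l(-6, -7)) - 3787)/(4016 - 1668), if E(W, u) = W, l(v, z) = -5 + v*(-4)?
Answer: -944/587 ≈ -1.6082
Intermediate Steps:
l(v, z) = -5 - 4*v
(E(11, l(-6, -7)) - 3787)/(4016 - 1668) = (11 - 3787)/(4016 - 1668) = -3776/2348 = -3776*1/2348 = -944/587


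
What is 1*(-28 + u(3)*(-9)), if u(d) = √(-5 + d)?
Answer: -28 - 9*I*√2 ≈ -28.0 - 12.728*I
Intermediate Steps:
1*(-28 + u(3)*(-9)) = 1*(-28 + √(-5 + 3)*(-9)) = 1*(-28 + √(-2)*(-9)) = 1*(-28 + (I*√2)*(-9)) = 1*(-28 - 9*I*√2) = -28 - 9*I*√2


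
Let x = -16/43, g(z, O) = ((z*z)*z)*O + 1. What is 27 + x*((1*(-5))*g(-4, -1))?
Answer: 6361/43 ≈ 147.93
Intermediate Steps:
g(z, O) = 1 + O*z³ (g(z, O) = (z²*z)*O + 1 = z³*O + 1 = O*z³ + 1 = 1 + O*z³)
x = -16/43 (x = -16*1/43 = -16/43 ≈ -0.37209)
27 + x*((1*(-5))*g(-4, -1)) = 27 - 16*1*(-5)*(1 - 1*(-4)³)/43 = 27 - (-80)*(1 - 1*(-64))/43 = 27 - (-80)*(1 + 64)/43 = 27 - (-80)*65/43 = 27 - 16/43*(-325) = 27 + 5200/43 = 6361/43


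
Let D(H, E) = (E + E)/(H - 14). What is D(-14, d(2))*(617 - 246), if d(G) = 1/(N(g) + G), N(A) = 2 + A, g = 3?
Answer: -53/14 ≈ -3.7857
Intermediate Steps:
d(G) = 1/(5 + G) (d(G) = 1/((2 + 3) + G) = 1/(5 + G))
D(H, E) = 2*E/(-14 + H) (D(H, E) = (2*E)/(-14 + H) = 2*E/(-14 + H))
D(-14, d(2))*(617 - 246) = (2/((5 + 2)*(-14 - 14)))*(617 - 246) = (2/(7*(-28)))*371 = (2*(⅐)*(-1/28))*371 = -1/98*371 = -53/14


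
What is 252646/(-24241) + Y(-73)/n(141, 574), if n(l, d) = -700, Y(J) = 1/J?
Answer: -263473191/25279900 ≈ -10.422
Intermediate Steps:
252646/(-24241) + Y(-73)/n(141, 574) = 252646/(-24241) + 1/(-73*(-700)) = 252646*(-1/24241) - 1/73*(-1/700) = -252646/24241 + 1/51100 = -263473191/25279900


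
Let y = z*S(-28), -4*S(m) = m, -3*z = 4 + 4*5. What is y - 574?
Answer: -630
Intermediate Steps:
z = -8 (z = -(4 + 4*5)/3 = -(4 + 20)/3 = -⅓*24 = -8)
S(m) = -m/4
y = -56 (y = -(-2)*(-28) = -8*7 = -56)
y - 574 = -56 - 574 = -630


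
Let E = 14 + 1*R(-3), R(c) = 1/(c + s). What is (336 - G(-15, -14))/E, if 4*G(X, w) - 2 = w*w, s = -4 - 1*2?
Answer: 5157/250 ≈ 20.628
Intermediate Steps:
s = -6 (s = -4 - 2 = -6)
G(X, w) = 1/2 + w**2/4 (G(X, w) = 1/2 + (w*w)/4 = 1/2 + w**2/4)
R(c) = 1/(-6 + c) (R(c) = 1/(c - 6) = 1/(-6 + c))
E = 125/9 (E = 14 + 1/(-6 - 3) = 14 + 1/(-9) = 14 + 1*(-1/9) = 14 - 1/9 = 125/9 ≈ 13.889)
(336 - G(-15, -14))/E = (336 - (1/2 + (1/4)*(-14)**2))/(125/9) = (336 - (1/2 + (1/4)*196))*(9/125) = (336 - (1/2 + 49))*(9/125) = (336 - 1*99/2)*(9/125) = (336 - 99/2)*(9/125) = (573/2)*(9/125) = 5157/250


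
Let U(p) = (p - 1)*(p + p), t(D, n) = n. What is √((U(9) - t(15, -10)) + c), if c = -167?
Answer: I*√13 ≈ 3.6056*I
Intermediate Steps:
U(p) = 2*p*(-1 + p) (U(p) = (-1 + p)*(2*p) = 2*p*(-1 + p))
√((U(9) - t(15, -10)) + c) = √((2*9*(-1 + 9) - 1*(-10)) - 167) = √((2*9*8 + 10) - 167) = √((144 + 10) - 167) = √(154 - 167) = √(-13) = I*√13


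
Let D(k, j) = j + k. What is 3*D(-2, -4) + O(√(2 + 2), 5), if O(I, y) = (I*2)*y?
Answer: 2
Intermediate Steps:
O(I, y) = 2*I*y (O(I, y) = (2*I)*y = 2*I*y)
3*D(-2, -4) + O(√(2 + 2), 5) = 3*(-4 - 2) + 2*√(2 + 2)*5 = 3*(-6) + 2*√4*5 = -18 + 2*2*5 = -18 + 20 = 2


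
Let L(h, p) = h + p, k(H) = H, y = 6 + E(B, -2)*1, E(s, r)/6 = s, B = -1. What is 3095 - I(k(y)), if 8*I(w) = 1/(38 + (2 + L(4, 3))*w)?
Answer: 940879/304 ≈ 3095.0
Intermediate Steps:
E(s, r) = 6*s
y = 0 (y = 6 + (6*(-1))*1 = 6 - 6*1 = 6 - 6 = 0)
I(w) = 1/(8*(38 + 9*w)) (I(w) = 1/(8*(38 + (2 + (4 + 3))*w)) = 1/(8*(38 + (2 + 7)*w)) = 1/(8*(38 + 9*w)))
3095 - I(k(y)) = 3095 - 1/(8*(38 + 9*0)) = 3095 - 1/(8*(38 + 0)) = 3095 - 1/(8*38) = 3095 - 1*1/304 = 3095 - 1/304 = 940879/304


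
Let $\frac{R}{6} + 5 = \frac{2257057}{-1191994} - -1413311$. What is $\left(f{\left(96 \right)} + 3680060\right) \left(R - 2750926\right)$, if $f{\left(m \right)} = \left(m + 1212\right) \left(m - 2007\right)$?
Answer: $\frac{4030611154298610728}{595997} \approx 6.7628 \cdot 10^{12}$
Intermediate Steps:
$R = \frac{5053950045321}{595997}$ ($R = -30 + 6 \left(\frac{2257057}{-1191994} - -1413311\right) = -30 + 6 \left(2257057 \left(- \frac{1}{1191994}\right) + 1413311\right) = -30 + 6 \left(- \frac{2257057}{1191994} + 1413311\right) = -30 + 6 \cdot \frac{1684655975077}{1191994} = -30 + \frac{5053967925231}{595997} = \frac{5053950045321}{595997} \approx 8.4798 \cdot 10^{6}$)
$f{\left(m \right)} = \left(-2007 + m\right) \left(1212 + m\right)$ ($f{\left(m \right)} = \left(1212 + m\right) \left(-2007 + m\right) = \left(-2007 + m\right) \left(1212 + m\right)$)
$\left(f{\left(96 \right)} + 3680060\right) \left(R - 2750926\right) = \left(\left(-2432484 + 96^{2} - 76320\right) + 3680060\right) \left(\frac{5053950045321}{595997} - 2750926\right) = \left(\left(-2432484 + 9216 - 76320\right) + 3680060\right) \frac{3414406402099}{595997} = \left(-2499588 + 3680060\right) \frac{3414406402099}{595997} = 1180472 \cdot \frac{3414406402099}{595997} = \frac{4030611154298610728}{595997}$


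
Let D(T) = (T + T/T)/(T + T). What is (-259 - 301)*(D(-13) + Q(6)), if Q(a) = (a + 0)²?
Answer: -265440/13 ≈ -20418.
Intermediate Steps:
Q(a) = a²
D(T) = (1 + T)/(2*T) (D(T) = (T + 1)/((2*T)) = (1 + T)*(1/(2*T)) = (1 + T)/(2*T))
(-259 - 301)*(D(-13) + Q(6)) = (-259 - 301)*((½)*(1 - 13)/(-13) + 6²) = -560*((½)*(-1/13)*(-12) + 36) = -560*(6/13 + 36) = -560*474/13 = -265440/13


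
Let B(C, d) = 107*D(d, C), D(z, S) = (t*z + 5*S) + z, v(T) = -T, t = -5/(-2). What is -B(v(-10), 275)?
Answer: -216675/2 ≈ -1.0834e+5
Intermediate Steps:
t = 5/2 (t = -5*(-1/2) = 5/2 ≈ 2.5000)
D(z, S) = 5*S + 7*z/2 (D(z, S) = (5*z/2 + 5*S) + z = (5*S + 5*z/2) + z = 5*S + 7*z/2)
B(C, d) = 535*C + 749*d/2 (B(C, d) = 107*(5*C + 7*d/2) = 535*C + 749*d/2)
-B(v(-10), 275) = -(535*(-1*(-10)) + (749/2)*275) = -(535*10 + 205975/2) = -(5350 + 205975/2) = -1*216675/2 = -216675/2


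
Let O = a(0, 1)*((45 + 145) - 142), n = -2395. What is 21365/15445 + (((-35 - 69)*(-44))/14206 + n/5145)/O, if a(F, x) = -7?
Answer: 10496954513201/7586026843248 ≈ 1.3837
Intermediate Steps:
O = -336 (O = -7*((45 + 145) - 142) = -7*(190 - 142) = -7*48 = -336)
21365/15445 + (((-35 - 69)*(-44))/14206 + n/5145)/O = 21365/15445 + (((-35 - 69)*(-44))/14206 - 2395/5145)/(-336) = 21365*(1/15445) + (-104*(-44)*(1/14206) - 2395*1/5145)*(-1/336) = 4273/3089 + (4576*(1/14206) - 479/1029)*(-1/336) = 4273/3089 + (2288/7103 - 479/1029)*(-1/336) = 4273/3089 - 1047985/7308987*(-1/336) = 4273/3089 + 1047985/2455819632 = 10496954513201/7586026843248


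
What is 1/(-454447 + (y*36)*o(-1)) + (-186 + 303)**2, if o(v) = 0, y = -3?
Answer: 6220924982/454447 ≈ 13689.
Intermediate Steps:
1/(-454447 + (y*36)*o(-1)) + (-186 + 303)**2 = 1/(-454447 - 3*36*0) + (-186 + 303)**2 = 1/(-454447 - 108*0) + 117**2 = 1/(-454447 + 0) + 13689 = 1/(-454447) + 13689 = -1/454447 + 13689 = 6220924982/454447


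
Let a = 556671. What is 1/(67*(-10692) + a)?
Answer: -1/159693 ≈ -6.2620e-6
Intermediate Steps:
1/(67*(-10692) + a) = 1/(67*(-10692) + 556671) = 1/(-716364 + 556671) = 1/(-159693) = -1/159693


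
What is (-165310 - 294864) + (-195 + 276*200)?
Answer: -405169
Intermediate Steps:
(-165310 - 294864) + (-195 + 276*200) = -460174 + (-195 + 55200) = -460174 + 55005 = -405169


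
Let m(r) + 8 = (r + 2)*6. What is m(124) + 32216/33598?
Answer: 12581760/16799 ≈ 748.96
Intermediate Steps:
m(r) = 4 + 6*r (m(r) = -8 + (r + 2)*6 = -8 + (2 + r)*6 = -8 + (12 + 6*r) = 4 + 6*r)
m(124) + 32216/33598 = (4 + 6*124) + 32216/33598 = (4 + 744) + 32216*(1/33598) = 748 + 16108/16799 = 12581760/16799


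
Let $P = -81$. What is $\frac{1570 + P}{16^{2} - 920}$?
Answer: $- \frac{1489}{664} \approx -2.2425$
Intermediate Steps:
$\frac{1570 + P}{16^{2} - 920} = \frac{1570 - 81}{16^{2} - 920} = \frac{1489}{256 - 920} = \frac{1489}{-664} = 1489 \left(- \frac{1}{664}\right) = - \frac{1489}{664}$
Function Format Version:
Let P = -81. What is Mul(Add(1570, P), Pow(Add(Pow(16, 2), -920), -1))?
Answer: Rational(-1489, 664) ≈ -2.2425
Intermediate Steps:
Mul(Add(1570, P), Pow(Add(Pow(16, 2), -920), -1)) = Mul(Add(1570, -81), Pow(Add(Pow(16, 2), -920), -1)) = Mul(1489, Pow(Add(256, -920), -1)) = Mul(1489, Pow(-664, -1)) = Mul(1489, Rational(-1, 664)) = Rational(-1489, 664)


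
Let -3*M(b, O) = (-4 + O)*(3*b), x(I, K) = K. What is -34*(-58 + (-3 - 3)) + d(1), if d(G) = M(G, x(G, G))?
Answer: 2179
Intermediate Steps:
M(b, O) = -b*(-4 + O) (M(b, O) = -(-4 + O)*3*b/3 = -b*(-4 + O))
d(G) = G*(4 - G)
-34*(-58 + (-3 - 3)) + d(1) = -34*(-58 + (-3 - 3)) + 1*(4 - 1*1) = -34*(-58 - 6) + 1*(4 - 1) = -34*(-64) + 1*3 = 2176 + 3 = 2179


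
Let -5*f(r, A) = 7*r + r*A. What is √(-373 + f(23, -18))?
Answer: 2*I*√2015/5 ≈ 17.956*I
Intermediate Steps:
f(r, A) = -7*r/5 - A*r/5 (f(r, A) = -(7*r + r*A)/5 = -(7*r + A*r)/5 = -7*r/5 - A*r/5)
√(-373 + f(23, -18)) = √(-373 - ⅕*23*(7 - 18)) = √(-373 - ⅕*23*(-11)) = √(-373 + 253/5) = √(-1612/5) = 2*I*√2015/5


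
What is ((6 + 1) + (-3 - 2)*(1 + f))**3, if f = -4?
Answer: 10648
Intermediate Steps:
((6 + 1) + (-3 - 2)*(1 + f))**3 = ((6 + 1) + (-3 - 2)*(1 - 4))**3 = (7 - 5*(-3))**3 = (7 + 15)**3 = 22**3 = 10648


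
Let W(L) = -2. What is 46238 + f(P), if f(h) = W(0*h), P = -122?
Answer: 46236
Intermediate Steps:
f(h) = -2
46238 + f(P) = 46238 - 2 = 46236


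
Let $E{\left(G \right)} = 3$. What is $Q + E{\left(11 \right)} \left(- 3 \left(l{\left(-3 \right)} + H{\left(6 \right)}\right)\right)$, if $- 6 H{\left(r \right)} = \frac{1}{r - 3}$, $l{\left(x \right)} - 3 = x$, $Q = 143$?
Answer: $\frac{287}{2} \approx 143.5$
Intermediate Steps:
$l{\left(x \right)} = 3 + x$
$H{\left(r \right)} = - \frac{1}{6 \left(-3 + r\right)}$ ($H{\left(r \right)} = - \frac{1}{6 \left(r - 3\right)} = - \frac{1}{6 \left(-3 + r\right)}$)
$Q + E{\left(11 \right)} \left(- 3 \left(l{\left(-3 \right)} + H{\left(6 \right)}\right)\right) = 143 + 3 \left(- 3 \left(\left(3 - 3\right) - \frac{1}{-18 + 6 \cdot 6}\right)\right) = 143 + 3 \left(- 3 \left(0 - \frac{1}{-18 + 36}\right)\right) = 143 + 3 \left(- 3 \left(0 - \frac{1}{18}\right)\right) = 143 + 3 \left(\left(-3\right) \left(- \frac{1}{18}\right)\right) = 143 + 3 \cdot \frac{1}{6} = 143 + \frac{1}{2} = \frac{287}{2}$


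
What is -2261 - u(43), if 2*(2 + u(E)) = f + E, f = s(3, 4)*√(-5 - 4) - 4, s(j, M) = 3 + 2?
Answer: -4557/2 - 15*I/2 ≈ -2278.5 - 7.5*I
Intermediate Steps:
s(j, M) = 5
f = -4 + 15*I (f = 5*√(-5 - 4) - 4 = 5*√(-9) - 4 = 5*(3*I) - 4 = 15*I - 4 = -4 + 15*I ≈ -4.0 + 15.0*I)
u(E) = -4 + E/2 + 15*I/2 (u(E) = -2 + ((-4 + 15*I) + E)/2 = -2 + (-4 + E + 15*I)/2 = -2 + (-2 + E/2 + 15*I/2) = -4 + E/2 + 15*I/2)
-2261 - u(43) = -2261 - (-4 + (½)*43 + 15*I/2) = -2261 - (-4 + 43/2 + 15*I/2) = -2261 - (35/2 + 15*I/2) = -2261 + (-35/2 - 15*I/2) = -4557/2 - 15*I/2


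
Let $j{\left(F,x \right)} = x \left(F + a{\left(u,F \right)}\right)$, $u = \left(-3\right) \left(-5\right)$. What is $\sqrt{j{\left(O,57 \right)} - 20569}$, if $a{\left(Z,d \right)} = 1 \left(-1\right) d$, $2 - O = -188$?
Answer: $i \sqrt{20569} \approx 143.42 i$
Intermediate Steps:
$O = 190$ ($O = 2 - -188 = 2 + 188 = 190$)
$u = 15$
$a{\left(Z,d \right)} = - d$
$j{\left(F,x \right)} = 0$ ($j{\left(F,x \right)} = x \left(F - F\right) = x 0 = 0$)
$\sqrt{j{\left(O,57 \right)} - 20569} = \sqrt{0 - 20569} = \sqrt{-20569} = i \sqrt{20569}$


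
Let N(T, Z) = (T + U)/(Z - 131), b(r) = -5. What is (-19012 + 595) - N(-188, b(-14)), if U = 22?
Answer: -1252439/68 ≈ -18418.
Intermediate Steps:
N(T, Z) = (22 + T)/(-131 + Z) (N(T, Z) = (T + 22)/(Z - 131) = (22 + T)/(-131 + Z))
(-19012 + 595) - N(-188, b(-14)) = (-19012 + 595) - (22 - 188)/(-131 - 5) = -18417 - (-166)/(-136) = -18417 - (-1)*(-166)/136 = -18417 - 1*83/68 = -18417 - 83/68 = -1252439/68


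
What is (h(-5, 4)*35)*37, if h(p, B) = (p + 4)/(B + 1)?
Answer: -259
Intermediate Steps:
h(p, B) = (4 + p)/(1 + B)
(h(-5, 4)*35)*37 = (((4 - 5)/(1 + 4))*35)*37 = ((-1/5)*35)*37 = (((⅕)*(-1))*35)*37 = -⅕*35*37 = -7*37 = -259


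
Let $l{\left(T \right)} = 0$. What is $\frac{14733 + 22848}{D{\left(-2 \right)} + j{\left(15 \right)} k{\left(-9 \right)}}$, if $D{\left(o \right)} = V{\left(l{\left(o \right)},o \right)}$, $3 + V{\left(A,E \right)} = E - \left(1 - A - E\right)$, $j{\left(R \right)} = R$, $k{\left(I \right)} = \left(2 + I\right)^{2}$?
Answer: $\frac{37581}{727} \approx 51.693$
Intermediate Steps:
$V{\left(A,E \right)} = -4 + A + 2 E$ ($V{\left(A,E \right)} = -3 - \left(1 - A - 2 E\right) = -3 + \left(E + \left(-1 + A + E\right)\right) = -3 + \left(-1 + A + 2 E\right) = -4 + A + 2 E$)
$D{\left(o \right)} = -4 + 2 o$ ($D{\left(o \right)} = -4 + 0 + 2 o = -4 + 2 o$)
$\frac{14733 + 22848}{D{\left(-2 \right)} + j{\left(15 \right)} k{\left(-9 \right)}} = \frac{14733 + 22848}{\left(-4 + 2 \left(-2\right)\right) + 15 \left(2 - 9\right)^{2}} = \frac{37581}{\left(-4 - 4\right) + 15 \left(-7\right)^{2}} = \frac{37581}{-8 + 15 \cdot 49} = \frac{37581}{-8 + 735} = \frac{37581}{727}$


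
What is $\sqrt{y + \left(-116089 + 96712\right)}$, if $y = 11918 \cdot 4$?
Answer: $\sqrt{28295} \approx 168.21$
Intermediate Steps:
$y = 47672$
$\sqrt{y + \left(-116089 + 96712\right)} = \sqrt{47672 + \left(-116089 + 96712\right)} = \sqrt{47672 - 19377} = \sqrt{28295}$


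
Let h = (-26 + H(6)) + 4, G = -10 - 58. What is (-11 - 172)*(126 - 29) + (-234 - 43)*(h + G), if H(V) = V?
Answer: 5517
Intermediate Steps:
G = -68
h = -16 (h = (-26 + 6) + 4 = -20 + 4 = -16)
(-11 - 172)*(126 - 29) + (-234 - 43)*(h + G) = (-11 - 172)*(126 - 29) + (-234 - 43)*(-16 - 68) = -183*97 - 277*(-84) = -17751 + 23268 = 5517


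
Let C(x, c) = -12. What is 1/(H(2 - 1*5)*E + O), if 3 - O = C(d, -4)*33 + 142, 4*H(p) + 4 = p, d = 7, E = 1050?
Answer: -2/3161 ≈ -0.00063271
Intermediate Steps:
H(p) = -1 + p/4
O = 257 (O = 3 - (-12*33 + 142) = 3 - (-396 + 142) = 3 - 1*(-254) = 3 + 254 = 257)
1/(H(2 - 1*5)*E + O) = 1/((-1 + (2 - 1*5)/4)*1050 + 257) = 1/((-1 + (2 - 5)/4)*1050 + 257) = 1/((-1 + (1/4)*(-3))*1050 + 257) = 1/((-1 - 3/4)*1050 + 257) = 1/(-7/4*1050 + 257) = 1/(-3675/2 + 257) = 1/(-3161/2) = -2/3161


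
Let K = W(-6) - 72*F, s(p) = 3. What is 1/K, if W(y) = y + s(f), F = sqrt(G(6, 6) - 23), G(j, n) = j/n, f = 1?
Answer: I/(3*(-I + 24*sqrt(22))) ≈ -2.6303e-5 + 0.0029609*I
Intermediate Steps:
F = I*sqrt(22) (F = sqrt(6/6 - 23) = sqrt(6*(1/6) - 23) = sqrt(1 - 23) = sqrt(-22) = I*sqrt(22) ≈ 4.6904*I)
W(y) = 3 + y (W(y) = y + 3 = 3 + y)
K = -3 - 72*I*sqrt(22) (K = (3 - 6) - 72*I*sqrt(22) = -3 - 72*I*sqrt(22) ≈ -3.0 - 337.71*I)
1/K = 1/(-3 - 72*I*sqrt(22))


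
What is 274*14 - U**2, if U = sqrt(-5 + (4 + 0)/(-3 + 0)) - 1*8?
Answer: 11335/3 + 16*I*sqrt(57)/3 ≈ 3778.3 + 40.266*I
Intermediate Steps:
U = -8 + I*sqrt(57)/3 (U = sqrt(-5 + 4/(-3)) - 8 = sqrt(-5 + 4*(-1/3)) - 8 = sqrt(-5 - 4/3) - 8 = sqrt(-19/3) - 8 = I*sqrt(57)/3 - 8 = -8 + I*sqrt(57)/3 ≈ -8.0 + 2.5166*I)
274*14 - U**2 = 274*14 - (-8 + I*sqrt(57)/3)**2 = 3836 - (-8 + I*sqrt(57)/3)**2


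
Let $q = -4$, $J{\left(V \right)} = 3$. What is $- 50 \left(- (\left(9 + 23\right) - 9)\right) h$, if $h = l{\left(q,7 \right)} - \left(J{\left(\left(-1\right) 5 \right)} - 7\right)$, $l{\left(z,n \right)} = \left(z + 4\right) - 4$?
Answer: $0$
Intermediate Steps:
$l{\left(z,n \right)} = z$ ($l{\left(z,n \right)} = \left(4 + z\right) - 4 = z$)
$h = 0$ ($h = -4 - \left(3 - 7\right) = -4 - -4 = -4 + 4 = 0$)
$- 50 \left(- (\left(9 + 23\right) - 9)\right) h = - 50 \left(- (\left(9 + 23\right) - 9)\right) 0 = - 50 \left(- (32 - 9)\right) 0 = - 50 \left(\left(-1\right) 23\right) 0 = \left(-50\right) \left(-23\right) 0 = 1150 \cdot 0 = 0$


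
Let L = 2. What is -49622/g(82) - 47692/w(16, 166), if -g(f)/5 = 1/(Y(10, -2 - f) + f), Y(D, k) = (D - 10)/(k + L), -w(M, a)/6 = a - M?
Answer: 183117103/225 ≈ 8.1385e+5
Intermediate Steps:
w(M, a) = -6*a + 6*M (w(M, a) = -6*(a - M) = -6*a + 6*M)
Y(D, k) = (-10 + D)/(2 + k) (Y(D, k) = (D - 10)/(k + 2) = (-10 + D)/(2 + k))
g(f) = -5/f (g(f) = -5/((-10 + 10)/(2 + (-2 - f)) + f) = -5/(0/(-f) + f) = -5/(-1/f*0 + f) = -5/(0 + f) = -5/f)
-49622/g(82) - 47692/w(16, 166) = -49622/((-5/82)) - 47692/(-6*166 + 6*16) = -49622/((-5*1/82)) - 47692/(-996 + 96) = -49622/(-5/82) - 47692/(-900) = -49622*(-82/5) - 47692*(-1/900) = 4069004/5 + 11923/225 = 183117103/225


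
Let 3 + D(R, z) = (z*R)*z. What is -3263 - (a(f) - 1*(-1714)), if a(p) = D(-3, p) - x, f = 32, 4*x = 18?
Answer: -3795/2 ≈ -1897.5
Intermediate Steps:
x = 9/2 (x = (¼)*18 = 9/2 ≈ 4.5000)
D(R, z) = -3 + R*z² (D(R, z) = -3 + (z*R)*z = -3 + (R*z)*z = -3 + R*z²)
a(p) = -15/2 - 3*p² (a(p) = (-3 - 3*p²) - 1*9/2 = (-3 - 3*p²) - 9/2 = -15/2 - 3*p²)
-3263 - (a(f) - 1*(-1714)) = -3263 - ((-15/2 - 3*32²) - 1*(-1714)) = -3263 - ((-15/2 - 3*1024) + 1714) = -3263 - ((-15/2 - 3072) + 1714) = -3263 - (-6159/2 + 1714) = -3263 - 1*(-2731/2) = -3263 + 2731/2 = -3795/2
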